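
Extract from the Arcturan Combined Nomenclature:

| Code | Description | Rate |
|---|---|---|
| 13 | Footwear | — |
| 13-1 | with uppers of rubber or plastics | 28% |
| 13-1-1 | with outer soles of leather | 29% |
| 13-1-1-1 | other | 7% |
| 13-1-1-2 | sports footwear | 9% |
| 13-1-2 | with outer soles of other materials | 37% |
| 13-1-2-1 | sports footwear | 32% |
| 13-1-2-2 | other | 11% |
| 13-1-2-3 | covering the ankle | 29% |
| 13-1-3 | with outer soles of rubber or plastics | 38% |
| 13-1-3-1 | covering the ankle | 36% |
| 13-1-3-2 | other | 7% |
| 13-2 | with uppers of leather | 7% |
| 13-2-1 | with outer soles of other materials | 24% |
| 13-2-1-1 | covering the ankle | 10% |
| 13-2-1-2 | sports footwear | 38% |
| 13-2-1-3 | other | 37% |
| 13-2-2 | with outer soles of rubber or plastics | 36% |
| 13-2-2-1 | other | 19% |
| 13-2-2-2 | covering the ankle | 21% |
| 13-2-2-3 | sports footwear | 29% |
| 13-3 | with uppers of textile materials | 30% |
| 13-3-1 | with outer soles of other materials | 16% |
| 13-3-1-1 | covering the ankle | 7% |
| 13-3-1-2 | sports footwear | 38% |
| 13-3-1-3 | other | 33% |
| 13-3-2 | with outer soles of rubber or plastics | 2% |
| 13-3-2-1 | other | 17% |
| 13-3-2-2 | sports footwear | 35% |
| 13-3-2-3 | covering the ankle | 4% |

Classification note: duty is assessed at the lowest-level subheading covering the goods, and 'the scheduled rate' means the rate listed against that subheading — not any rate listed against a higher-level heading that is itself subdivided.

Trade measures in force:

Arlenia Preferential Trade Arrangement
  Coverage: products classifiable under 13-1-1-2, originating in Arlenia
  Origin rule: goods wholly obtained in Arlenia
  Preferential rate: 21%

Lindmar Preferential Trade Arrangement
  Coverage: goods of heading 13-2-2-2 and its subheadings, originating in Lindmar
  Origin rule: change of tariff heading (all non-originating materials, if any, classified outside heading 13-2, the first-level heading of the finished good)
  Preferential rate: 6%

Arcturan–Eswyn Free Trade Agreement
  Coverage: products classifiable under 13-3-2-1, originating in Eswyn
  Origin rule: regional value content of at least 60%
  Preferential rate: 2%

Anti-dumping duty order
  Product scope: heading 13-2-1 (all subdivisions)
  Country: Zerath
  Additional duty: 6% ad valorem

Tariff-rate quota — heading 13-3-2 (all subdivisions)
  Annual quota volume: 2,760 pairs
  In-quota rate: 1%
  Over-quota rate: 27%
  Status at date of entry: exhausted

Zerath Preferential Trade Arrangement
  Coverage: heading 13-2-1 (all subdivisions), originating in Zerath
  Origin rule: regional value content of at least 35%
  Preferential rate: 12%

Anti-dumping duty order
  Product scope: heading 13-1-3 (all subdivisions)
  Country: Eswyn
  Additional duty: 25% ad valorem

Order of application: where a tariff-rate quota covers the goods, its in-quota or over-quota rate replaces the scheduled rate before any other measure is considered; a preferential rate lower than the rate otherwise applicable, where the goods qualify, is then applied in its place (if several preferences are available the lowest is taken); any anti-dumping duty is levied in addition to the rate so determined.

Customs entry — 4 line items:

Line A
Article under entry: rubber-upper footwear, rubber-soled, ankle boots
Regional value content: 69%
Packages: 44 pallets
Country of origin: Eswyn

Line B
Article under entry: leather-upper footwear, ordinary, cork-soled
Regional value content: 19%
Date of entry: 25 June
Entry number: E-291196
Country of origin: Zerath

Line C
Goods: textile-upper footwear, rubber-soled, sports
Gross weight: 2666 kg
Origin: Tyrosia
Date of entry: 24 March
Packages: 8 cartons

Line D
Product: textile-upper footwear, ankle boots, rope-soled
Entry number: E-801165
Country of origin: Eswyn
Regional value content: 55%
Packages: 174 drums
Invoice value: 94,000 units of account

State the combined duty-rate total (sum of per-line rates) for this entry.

138%

Line A: rubber-upper → 13-1; rubber-soled → 13-1-3; ankle boots → 13-1-3-1. Scheduled 36%. Eswyn agreement on 13-3-2-1: 13-1-3-1 not covered; anti-dumping (Eswyn, 13-1-3): +25%; total 36% + 25% = 61%. → 61%.
Line B: leather-upper → 13-2; cork-soled → 13-2-1; ordinary → 13-2-1-3. Scheduled 37%. Zerath agreement on 13-2-1: RVC < 35%; anti-dumping (Zerath, 13-2-1): +6%; total 37% + 6% = 43%. → 43%.
Line C: textile-upper → 13-3; rubber-soled → 13-3-2; sports → 13-3-2-2. Scheduled 35%. quota on 13-3-2 exhausted → over-quota 27%. → 27%.
Line D: textile-upper → 13-3; rope-soled → 13-3-1; ankle boots → 13-3-1-1. Scheduled 7%. Eswyn agreement on 13-3-2-1: 13-3-1-1 not covered. → 7%.
Sum: 61% + 43% + 27% + 7% = 138%.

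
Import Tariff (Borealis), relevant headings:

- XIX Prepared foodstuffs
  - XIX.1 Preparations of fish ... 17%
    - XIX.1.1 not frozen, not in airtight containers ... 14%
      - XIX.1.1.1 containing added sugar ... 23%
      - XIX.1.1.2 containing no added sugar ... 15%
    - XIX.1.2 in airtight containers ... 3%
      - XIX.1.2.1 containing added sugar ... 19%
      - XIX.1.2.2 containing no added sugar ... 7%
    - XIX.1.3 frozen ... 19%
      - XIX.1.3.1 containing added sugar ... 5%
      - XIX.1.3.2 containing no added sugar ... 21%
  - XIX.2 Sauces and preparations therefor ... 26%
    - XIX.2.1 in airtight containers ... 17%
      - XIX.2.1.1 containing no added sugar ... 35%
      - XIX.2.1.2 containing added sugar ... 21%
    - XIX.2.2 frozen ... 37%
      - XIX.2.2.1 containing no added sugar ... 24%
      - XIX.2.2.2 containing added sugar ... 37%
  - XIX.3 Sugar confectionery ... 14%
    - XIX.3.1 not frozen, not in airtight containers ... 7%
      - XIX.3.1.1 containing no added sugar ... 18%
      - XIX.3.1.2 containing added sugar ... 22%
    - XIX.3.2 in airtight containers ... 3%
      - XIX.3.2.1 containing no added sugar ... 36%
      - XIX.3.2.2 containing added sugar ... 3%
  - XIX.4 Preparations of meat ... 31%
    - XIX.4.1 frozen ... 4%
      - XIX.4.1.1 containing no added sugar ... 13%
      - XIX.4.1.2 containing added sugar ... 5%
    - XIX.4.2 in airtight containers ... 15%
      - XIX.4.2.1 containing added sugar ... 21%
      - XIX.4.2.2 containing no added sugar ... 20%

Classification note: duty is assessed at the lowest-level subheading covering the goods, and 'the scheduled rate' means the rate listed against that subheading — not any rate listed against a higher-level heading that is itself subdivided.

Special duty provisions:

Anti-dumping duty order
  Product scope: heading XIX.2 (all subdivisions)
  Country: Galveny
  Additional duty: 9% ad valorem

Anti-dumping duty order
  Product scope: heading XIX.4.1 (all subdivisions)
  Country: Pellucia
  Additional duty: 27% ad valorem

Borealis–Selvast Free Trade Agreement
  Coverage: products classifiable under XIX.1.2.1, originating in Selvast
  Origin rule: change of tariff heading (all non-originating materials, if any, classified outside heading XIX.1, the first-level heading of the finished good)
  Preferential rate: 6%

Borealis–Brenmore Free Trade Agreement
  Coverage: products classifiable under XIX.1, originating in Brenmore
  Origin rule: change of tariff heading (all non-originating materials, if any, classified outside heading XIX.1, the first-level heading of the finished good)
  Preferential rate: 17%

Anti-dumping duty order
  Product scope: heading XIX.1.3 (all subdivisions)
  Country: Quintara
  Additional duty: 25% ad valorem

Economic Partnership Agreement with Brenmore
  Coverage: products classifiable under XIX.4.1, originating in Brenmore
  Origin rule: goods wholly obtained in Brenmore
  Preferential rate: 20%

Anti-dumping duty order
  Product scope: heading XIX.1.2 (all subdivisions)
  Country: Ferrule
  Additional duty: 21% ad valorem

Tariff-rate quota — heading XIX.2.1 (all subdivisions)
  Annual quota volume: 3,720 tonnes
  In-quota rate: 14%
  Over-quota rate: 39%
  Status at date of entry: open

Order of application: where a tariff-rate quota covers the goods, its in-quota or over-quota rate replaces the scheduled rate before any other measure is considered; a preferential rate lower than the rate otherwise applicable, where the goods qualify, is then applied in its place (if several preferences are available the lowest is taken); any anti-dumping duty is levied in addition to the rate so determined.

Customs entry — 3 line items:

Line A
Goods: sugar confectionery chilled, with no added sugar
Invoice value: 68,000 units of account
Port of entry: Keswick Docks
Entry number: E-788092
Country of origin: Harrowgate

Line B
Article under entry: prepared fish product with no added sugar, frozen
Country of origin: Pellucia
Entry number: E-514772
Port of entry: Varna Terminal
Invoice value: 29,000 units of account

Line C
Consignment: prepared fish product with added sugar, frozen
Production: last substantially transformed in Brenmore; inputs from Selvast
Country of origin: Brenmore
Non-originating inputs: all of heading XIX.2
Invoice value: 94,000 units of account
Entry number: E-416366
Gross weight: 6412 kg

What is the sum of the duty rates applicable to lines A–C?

44%

Line A: sugar confectionery → XIX.3; chilled → XIX.3.1; with no added sugar → XIX.3.1.1. Scheduled 18%. No special measure applies. → 18%.
Line B: prepared fish product → XIX.1; frozen → XIX.1.3; with no added sugar → XIX.1.3.2. Scheduled 21%. No special measure applies. → 21%.
Line C: prepared fish product → XIX.1; frozen → XIX.1.3; with added sugar → XIX.1.3.1. Scheduled 5%. Brenmore agreement on XIX.1: CTH met → 17% available; Brenmore agreement on XIX.4.1: XIX.1.3.1 not covered; preference 17% not lower than 5% → no reduction. → 5%.
Sum: 18% + 21% + 5% = 44%.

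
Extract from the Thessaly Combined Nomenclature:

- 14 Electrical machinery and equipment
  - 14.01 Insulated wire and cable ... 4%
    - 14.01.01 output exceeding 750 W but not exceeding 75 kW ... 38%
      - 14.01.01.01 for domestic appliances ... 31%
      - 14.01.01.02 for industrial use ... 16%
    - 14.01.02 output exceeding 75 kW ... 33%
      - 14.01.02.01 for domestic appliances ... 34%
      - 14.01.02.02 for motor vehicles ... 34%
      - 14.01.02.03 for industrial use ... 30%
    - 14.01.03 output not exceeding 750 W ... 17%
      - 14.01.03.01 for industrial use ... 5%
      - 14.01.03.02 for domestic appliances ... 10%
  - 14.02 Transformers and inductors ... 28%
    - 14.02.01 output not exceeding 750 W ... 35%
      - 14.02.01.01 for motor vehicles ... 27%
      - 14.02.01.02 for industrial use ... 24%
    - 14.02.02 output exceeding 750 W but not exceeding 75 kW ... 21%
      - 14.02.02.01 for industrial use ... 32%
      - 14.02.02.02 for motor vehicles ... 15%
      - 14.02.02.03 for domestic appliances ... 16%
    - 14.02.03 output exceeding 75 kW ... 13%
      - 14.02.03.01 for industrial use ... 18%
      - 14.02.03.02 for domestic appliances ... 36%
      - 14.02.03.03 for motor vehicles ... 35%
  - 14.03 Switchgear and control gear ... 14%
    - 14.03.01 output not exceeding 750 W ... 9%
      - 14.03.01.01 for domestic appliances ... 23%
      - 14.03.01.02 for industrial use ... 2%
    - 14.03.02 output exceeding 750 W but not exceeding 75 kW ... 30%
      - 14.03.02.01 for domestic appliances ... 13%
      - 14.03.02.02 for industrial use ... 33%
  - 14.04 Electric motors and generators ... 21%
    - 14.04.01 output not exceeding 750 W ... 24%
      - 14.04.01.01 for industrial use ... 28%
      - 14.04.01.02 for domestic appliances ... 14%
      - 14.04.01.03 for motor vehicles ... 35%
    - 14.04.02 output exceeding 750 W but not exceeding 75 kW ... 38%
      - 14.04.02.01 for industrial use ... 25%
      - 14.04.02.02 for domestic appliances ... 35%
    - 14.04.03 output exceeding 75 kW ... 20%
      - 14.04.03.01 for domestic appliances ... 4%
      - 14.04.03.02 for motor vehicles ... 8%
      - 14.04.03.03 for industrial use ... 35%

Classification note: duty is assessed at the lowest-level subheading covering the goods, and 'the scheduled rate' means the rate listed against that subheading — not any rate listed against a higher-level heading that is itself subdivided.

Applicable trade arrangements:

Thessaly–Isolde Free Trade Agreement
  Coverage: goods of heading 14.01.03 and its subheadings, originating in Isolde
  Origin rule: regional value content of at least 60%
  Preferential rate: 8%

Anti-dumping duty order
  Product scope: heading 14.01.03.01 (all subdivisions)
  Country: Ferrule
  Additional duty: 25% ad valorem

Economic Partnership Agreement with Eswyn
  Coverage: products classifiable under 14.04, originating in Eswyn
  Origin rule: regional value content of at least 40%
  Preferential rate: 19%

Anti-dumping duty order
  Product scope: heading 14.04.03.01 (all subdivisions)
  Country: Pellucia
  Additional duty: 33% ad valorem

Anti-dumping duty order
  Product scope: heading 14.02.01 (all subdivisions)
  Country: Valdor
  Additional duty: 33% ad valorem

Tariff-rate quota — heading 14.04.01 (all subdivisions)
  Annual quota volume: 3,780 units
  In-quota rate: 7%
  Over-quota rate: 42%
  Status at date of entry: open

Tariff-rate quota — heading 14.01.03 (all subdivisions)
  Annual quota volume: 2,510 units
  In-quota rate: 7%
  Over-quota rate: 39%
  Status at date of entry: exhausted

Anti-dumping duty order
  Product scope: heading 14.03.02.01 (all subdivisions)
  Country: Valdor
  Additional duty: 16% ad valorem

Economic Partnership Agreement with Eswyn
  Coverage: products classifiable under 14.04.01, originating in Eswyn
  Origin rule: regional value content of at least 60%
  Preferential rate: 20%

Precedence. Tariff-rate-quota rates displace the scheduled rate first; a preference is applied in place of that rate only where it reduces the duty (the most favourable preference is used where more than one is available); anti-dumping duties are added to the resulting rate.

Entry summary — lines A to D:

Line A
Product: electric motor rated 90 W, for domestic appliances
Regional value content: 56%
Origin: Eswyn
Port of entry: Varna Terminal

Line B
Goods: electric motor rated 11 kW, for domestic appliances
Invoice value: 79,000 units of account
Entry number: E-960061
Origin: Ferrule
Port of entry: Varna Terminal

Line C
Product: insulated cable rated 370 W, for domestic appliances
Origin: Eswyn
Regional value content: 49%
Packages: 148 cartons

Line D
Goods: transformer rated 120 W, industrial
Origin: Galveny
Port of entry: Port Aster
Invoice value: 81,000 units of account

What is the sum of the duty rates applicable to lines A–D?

Line A: electric motor → 14.04; rated 90 W → 14.04.01; for domestic appliances → 14.04.01.02. Scheduled 14%. quota on 14.04.01 open → in-quota 7%; Eswyn agreement on 14.04: RVC ≥ 40% → 19% available; Eswyn agreement on 14.04.01: RVC < 60%; preference 19% not lower than 7% → no reduction. → 7%.
Line B: electric motor → 14.04; rated 11 kW → 14.04.02; for domestic appliances → 14.04.02.02. Scheduled 35%. No special measure applies. → 35%.
Line C: insulated cable → 14.01; rated 370 W → 14.01.03; for domestic appliances → 14.01.03.02. Scheduled 10%. quota on 14.01.03 exhausted → over-quota 39%; Eswyn agreement on 14.04: 14.01.03.02 not covered; Eswyn agreement on 14.04.01: 14.01.03.02 not covered. → 39%.
Line D: transformer → 14.02; rated 120 W → 14.02.01; industrial → 14.02.01.02. Scheduled 24%. No special measure applies. → 24%.
Sum: 7% + 35% + 39% + 24% = 105%.

105%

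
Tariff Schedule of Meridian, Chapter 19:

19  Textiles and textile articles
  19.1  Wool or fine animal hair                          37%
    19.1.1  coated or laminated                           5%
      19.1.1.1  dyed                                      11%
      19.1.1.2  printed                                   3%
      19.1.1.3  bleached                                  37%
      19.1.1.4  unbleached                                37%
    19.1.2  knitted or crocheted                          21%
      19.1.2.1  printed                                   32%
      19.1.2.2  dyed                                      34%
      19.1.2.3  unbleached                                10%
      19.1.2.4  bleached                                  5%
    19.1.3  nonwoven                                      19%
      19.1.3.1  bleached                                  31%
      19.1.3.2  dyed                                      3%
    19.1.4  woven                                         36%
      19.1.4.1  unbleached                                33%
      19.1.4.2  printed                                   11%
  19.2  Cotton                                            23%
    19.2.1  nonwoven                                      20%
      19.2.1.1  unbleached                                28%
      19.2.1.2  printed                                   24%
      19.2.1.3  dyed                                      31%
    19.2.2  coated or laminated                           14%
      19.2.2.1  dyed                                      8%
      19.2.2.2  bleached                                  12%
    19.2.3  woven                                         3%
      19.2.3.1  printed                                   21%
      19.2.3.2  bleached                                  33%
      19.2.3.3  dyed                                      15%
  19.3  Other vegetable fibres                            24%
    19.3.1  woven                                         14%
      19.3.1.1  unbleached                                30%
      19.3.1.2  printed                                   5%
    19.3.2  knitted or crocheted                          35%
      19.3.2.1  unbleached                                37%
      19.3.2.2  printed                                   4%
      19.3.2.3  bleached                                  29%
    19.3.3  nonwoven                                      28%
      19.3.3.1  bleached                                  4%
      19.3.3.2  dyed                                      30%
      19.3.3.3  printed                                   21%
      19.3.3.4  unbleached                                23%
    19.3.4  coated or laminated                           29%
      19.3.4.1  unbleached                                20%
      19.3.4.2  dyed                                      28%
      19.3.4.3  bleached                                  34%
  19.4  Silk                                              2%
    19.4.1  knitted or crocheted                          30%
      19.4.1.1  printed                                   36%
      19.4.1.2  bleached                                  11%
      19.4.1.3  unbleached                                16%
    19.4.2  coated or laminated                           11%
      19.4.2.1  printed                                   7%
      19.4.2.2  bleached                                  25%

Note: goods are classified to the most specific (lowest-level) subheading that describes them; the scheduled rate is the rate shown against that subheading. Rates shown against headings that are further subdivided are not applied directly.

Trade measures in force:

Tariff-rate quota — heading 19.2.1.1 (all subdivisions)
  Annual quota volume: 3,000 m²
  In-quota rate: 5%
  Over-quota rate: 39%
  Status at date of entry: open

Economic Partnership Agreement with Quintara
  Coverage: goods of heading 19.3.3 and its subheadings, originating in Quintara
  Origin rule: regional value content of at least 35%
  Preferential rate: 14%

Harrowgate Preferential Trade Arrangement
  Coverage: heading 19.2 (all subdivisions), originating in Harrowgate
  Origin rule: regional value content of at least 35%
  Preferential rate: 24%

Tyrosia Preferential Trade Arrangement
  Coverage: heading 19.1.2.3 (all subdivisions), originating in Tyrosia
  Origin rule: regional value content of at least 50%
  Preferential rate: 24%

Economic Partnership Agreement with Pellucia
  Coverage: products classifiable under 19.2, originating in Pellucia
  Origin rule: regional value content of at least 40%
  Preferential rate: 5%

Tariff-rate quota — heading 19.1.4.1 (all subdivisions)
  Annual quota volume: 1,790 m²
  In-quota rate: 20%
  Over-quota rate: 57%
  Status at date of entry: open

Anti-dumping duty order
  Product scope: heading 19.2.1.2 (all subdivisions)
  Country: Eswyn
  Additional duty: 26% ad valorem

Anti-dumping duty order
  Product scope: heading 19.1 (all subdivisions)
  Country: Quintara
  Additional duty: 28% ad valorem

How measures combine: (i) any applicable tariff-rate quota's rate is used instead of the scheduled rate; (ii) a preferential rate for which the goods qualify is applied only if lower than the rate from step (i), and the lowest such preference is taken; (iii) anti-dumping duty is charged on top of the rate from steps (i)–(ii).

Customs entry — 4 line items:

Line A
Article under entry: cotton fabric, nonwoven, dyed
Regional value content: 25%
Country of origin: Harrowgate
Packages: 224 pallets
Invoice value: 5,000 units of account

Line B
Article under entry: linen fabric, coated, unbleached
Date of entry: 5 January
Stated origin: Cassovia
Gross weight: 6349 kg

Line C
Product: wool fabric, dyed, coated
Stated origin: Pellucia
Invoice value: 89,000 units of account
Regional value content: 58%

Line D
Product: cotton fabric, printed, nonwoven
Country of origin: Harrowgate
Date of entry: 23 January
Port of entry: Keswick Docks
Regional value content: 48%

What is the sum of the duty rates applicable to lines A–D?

Line A: cotton → 19.2; nonwoven → 19.2.1; dyed → 19.2.1.3. Scheduled 31%. Harrowgate agreement on 19.2: RVC < 35%. → 31%.
Line B: linen → 19.3; coated → 19.3.4; unbleached → 19.3.4.1. Scheduled 20%. No special measure applies. → 20%.
Line C: wool → 19.1; coated → 19.1.1; dyed → 19.1.1.1. Scheduled 11%. Pellucia agreement on 19.2: 19.1.1.1 not covered. → 11%.
Line D: cotton → 19.2; nonwoven → 19.2.1; printed → 19.2.1.2. Scheduled 24%. Harrowgate agreement on 19.2: RVC ≥ 35% → 24% available; preference 24% not lower than 24% → no reduction. → 24%.
Sum: 31% + 20% + 11% + 24% = 86%.

86%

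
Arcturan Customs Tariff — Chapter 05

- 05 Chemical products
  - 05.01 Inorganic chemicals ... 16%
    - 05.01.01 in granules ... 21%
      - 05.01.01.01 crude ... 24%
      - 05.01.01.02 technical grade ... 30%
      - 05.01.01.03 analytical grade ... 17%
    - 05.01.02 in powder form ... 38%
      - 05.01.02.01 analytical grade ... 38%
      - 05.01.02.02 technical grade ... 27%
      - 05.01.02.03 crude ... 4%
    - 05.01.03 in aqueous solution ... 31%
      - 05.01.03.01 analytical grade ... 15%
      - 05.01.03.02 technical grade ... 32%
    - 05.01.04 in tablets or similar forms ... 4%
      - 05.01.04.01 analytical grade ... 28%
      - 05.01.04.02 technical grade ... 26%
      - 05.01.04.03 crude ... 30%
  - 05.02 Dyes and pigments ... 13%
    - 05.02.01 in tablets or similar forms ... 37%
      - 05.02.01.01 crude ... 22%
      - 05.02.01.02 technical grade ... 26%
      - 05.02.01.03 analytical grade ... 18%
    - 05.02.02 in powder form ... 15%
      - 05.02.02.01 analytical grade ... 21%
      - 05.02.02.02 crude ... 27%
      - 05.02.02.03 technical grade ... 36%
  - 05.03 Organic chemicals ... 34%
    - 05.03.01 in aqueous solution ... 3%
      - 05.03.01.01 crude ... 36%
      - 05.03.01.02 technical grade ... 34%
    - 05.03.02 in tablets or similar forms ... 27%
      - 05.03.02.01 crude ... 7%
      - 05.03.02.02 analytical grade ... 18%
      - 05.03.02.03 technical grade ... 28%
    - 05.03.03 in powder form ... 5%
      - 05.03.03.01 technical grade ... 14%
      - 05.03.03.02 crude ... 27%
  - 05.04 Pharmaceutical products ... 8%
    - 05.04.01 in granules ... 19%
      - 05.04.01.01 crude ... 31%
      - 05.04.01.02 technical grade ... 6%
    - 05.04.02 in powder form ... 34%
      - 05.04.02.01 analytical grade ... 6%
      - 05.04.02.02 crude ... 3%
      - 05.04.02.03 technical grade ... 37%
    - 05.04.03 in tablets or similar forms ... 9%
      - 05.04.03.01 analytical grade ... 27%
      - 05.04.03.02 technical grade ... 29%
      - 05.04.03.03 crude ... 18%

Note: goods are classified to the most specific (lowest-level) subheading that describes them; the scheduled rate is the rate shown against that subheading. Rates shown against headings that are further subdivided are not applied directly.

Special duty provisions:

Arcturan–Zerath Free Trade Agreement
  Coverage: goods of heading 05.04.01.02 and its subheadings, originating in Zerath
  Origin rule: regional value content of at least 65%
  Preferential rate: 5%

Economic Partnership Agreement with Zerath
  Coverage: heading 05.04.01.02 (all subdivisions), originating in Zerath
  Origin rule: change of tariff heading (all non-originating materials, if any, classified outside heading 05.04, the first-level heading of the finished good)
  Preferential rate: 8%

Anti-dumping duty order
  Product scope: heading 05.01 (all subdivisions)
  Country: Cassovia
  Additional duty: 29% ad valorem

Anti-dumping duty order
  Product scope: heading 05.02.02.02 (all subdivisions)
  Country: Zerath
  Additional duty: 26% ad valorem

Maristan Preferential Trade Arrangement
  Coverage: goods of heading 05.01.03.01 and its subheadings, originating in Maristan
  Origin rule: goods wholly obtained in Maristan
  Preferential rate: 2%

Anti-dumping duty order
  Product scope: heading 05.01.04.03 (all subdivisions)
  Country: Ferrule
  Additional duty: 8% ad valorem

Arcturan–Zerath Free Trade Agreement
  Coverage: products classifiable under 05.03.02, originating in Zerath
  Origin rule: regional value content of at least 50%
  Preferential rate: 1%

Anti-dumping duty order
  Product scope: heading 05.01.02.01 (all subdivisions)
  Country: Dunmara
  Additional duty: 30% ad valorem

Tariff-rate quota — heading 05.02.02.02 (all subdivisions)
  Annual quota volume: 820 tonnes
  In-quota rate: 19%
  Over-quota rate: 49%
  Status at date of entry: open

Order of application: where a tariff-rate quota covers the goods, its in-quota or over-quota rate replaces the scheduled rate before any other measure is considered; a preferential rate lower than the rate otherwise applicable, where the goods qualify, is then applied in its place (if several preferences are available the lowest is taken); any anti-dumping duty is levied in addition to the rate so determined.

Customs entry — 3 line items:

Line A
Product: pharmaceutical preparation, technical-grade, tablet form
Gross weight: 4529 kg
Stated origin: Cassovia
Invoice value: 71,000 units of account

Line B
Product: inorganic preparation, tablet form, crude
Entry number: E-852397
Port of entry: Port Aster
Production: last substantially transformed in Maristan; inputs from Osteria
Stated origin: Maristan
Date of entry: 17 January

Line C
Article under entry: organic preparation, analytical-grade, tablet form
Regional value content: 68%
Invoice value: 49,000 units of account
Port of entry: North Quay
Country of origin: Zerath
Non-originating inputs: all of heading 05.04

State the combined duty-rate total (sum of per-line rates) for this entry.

Line A: pharmaceutical → 05.04; tablet form → 05.04.03; technical-grade → 05.04.03.02. Scheduled 29%. No special measure applies. → 29%.
Line B: inorganic → 05.01; tablet form → 05.01.04; crude → 05.01.04.03. Scheduled 30%. Maristan agreement on 05.01.03.01: 05.01.04.03 not covered. → 30%.
Line C: organic → 05.03; tablet form → 05.03.02; analytical-grade → 05.03.02.02. Scheduled 18%. Zerath agreement on 05.04.01.02: 05.03.02.02 not covered; Zerath agreement on 05.04.01.02: 05.03.02.02 not covered; Zerath agreement on 05.03.02: RVC ≥ 50% → 1% available; preferential 1%. → 1%.
Sum: 29% + 30% + 1% = 60%.

60%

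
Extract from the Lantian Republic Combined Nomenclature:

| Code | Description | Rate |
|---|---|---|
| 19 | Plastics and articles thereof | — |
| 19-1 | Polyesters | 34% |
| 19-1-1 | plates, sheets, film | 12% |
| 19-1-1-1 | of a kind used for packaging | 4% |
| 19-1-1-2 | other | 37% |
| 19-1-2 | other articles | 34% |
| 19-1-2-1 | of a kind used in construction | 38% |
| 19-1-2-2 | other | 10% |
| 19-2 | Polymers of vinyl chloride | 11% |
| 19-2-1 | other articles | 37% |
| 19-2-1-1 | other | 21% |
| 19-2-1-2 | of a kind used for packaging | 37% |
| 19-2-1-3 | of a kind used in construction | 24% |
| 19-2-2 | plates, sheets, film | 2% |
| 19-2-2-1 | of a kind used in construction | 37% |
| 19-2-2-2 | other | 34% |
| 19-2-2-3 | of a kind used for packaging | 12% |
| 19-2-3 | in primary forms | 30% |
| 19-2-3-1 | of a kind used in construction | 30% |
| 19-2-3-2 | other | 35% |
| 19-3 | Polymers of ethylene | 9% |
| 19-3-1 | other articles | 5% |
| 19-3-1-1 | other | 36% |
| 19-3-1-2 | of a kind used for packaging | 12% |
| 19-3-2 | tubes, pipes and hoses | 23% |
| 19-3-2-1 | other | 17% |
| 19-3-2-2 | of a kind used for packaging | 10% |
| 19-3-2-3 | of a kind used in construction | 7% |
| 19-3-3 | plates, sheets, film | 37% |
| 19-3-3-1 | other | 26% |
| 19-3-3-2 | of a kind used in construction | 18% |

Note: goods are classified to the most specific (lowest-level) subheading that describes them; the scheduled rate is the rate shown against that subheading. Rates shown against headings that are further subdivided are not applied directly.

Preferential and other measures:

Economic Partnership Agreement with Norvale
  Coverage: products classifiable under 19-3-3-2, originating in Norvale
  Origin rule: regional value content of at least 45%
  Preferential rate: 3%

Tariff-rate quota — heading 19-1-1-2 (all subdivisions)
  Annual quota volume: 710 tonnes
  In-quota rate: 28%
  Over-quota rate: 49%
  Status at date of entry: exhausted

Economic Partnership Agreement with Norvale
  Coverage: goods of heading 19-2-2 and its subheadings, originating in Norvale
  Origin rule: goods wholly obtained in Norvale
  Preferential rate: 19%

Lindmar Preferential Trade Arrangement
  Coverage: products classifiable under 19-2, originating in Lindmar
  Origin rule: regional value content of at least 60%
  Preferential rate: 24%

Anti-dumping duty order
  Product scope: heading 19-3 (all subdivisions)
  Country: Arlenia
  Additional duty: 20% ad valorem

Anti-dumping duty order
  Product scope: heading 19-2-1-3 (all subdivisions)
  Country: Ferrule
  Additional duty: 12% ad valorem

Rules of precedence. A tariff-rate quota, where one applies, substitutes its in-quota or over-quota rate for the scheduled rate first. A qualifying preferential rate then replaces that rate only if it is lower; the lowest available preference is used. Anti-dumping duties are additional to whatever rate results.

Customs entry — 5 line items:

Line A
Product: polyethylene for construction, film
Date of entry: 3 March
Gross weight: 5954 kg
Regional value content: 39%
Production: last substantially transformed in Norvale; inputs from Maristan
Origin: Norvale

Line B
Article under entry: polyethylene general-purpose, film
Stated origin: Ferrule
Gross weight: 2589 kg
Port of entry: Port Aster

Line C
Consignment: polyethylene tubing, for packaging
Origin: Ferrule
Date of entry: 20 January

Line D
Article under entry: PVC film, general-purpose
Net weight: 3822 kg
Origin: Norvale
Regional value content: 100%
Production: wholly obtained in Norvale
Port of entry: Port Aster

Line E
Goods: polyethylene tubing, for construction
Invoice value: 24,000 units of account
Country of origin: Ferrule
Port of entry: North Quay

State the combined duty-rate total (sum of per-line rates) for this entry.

Line A: polyethylene → 19-3; film → 19-3-3; for construction → 19-3-3-2. Scheduled 18%. Norvale agreement on 19-3-3-2: RVC < 45%; Norvale agreement on 19-2-2: 19-3-3-2 not covered. → 18%.
Line B: polyethylene → 19-3; film → 19-3-3; general-purpose → 19-3-3-1. Scheduled 26%. No special measure applies. → 26%.
Line C: polyethylene → 19-3; tubing → 19-3-2; for packaging → 19-3-2-2. Scheduled 10%. No special measure applies. → 10%.
Line D: PVC → 19-2; film → 19-2-2; general-purpose → 19-2-2-2. Scheduled 34%. Norvale agreement on 19-3-3-2: 19-2-2-2 not covered; Norvale agreement on 19-2-2: wholly obtained → 19% available; preferential 19%. → 19%.
Line E: polyethylene → 19-3; tubing → 19-3-2; for construction → 19-3-2-3. Scheduled 7%. No special measure applies. → 7%.
Sum: 18% + 26% + 10% + 19% + 7% = 80%.

80%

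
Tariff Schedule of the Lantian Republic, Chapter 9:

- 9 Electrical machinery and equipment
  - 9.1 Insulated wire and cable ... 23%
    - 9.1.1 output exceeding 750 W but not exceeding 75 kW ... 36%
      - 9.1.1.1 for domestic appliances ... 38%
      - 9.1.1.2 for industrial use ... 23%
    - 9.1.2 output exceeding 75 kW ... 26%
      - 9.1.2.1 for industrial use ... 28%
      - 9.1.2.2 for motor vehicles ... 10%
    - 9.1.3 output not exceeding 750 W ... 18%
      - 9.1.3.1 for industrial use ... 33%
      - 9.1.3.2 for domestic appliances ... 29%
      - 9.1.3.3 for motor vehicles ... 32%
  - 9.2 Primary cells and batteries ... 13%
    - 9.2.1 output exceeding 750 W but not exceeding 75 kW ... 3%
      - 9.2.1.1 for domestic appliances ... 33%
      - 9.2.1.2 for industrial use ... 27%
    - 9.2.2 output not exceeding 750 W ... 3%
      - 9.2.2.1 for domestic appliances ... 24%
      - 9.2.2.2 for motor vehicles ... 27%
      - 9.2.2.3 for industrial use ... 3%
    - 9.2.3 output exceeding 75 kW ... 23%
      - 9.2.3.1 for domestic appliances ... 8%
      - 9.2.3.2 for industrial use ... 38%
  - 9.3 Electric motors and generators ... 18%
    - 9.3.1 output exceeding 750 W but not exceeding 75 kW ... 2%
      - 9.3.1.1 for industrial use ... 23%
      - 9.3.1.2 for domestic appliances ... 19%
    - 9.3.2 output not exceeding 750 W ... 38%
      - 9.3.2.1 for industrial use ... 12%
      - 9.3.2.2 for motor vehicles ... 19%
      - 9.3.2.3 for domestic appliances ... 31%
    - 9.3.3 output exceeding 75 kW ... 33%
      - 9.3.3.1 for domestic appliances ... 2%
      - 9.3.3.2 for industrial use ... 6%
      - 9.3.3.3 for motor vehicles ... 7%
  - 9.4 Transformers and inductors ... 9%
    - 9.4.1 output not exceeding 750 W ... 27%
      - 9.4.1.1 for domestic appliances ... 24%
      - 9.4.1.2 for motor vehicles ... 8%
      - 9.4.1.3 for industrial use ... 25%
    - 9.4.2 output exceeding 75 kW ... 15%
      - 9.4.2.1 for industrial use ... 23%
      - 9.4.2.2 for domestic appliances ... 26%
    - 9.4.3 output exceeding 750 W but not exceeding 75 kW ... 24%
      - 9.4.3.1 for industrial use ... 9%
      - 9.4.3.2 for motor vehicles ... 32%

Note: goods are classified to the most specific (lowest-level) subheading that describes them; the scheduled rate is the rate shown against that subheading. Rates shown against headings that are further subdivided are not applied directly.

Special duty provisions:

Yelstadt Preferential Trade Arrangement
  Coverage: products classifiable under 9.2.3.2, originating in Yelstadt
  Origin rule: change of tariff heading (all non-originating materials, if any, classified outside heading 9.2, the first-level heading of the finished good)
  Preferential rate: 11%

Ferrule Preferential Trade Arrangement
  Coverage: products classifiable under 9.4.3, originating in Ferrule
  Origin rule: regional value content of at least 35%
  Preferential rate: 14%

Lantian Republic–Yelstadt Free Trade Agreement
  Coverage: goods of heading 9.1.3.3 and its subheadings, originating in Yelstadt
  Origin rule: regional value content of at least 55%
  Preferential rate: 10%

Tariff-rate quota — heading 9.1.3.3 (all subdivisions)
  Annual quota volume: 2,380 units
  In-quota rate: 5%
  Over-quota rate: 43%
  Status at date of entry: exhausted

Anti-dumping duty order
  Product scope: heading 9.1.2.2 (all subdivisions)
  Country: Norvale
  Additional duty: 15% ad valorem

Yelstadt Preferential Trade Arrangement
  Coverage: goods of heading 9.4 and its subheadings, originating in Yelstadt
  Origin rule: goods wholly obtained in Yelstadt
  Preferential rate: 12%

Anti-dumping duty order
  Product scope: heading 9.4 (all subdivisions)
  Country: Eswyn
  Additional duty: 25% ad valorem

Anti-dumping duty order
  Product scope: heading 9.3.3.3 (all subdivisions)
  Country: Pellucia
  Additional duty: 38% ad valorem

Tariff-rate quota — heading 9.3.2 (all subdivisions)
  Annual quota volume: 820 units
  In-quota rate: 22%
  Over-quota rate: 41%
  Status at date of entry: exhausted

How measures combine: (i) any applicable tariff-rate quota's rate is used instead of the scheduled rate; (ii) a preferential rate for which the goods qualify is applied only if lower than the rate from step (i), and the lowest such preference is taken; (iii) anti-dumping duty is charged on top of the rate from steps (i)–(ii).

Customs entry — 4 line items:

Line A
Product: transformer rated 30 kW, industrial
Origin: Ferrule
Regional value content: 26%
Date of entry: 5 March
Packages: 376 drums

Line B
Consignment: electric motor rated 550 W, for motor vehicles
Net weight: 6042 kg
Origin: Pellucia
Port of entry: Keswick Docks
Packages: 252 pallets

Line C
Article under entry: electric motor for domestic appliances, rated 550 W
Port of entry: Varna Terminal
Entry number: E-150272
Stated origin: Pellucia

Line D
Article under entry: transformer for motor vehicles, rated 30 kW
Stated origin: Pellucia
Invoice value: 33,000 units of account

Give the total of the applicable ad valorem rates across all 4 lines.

Line A: transformer → 9.4; rated 30 kW → 9.4.3; industrial → 9.4.3.1. Scheduled 9%. Ferrule agreement on 9.4.3: RVC < 35%. → 9%.
Line B: electric motor → 9.3; rated 550 W → 9.3.2; for motor vehicles → 9.3.2.2. Scheduled 19%. quota on 9.3.2 exhausted → over-quota 41%. → 41%.
Line C: electric motor → 9.3; rated 550 W → 9.3.2; for domestic appliances → 9.3.2.3. Scheduled 31%. quota on 9.3.2 exhausted → over-quota 41%. → 41%.
Line D: transformer → 9.4; rated 30 kW → 9.4.3; for motor vehicles → 9.4.3.2. Scheduled 32%. No special measure applies. → 32%.
Sum: 9% + 41% + 41% + 32% = 123%.

123%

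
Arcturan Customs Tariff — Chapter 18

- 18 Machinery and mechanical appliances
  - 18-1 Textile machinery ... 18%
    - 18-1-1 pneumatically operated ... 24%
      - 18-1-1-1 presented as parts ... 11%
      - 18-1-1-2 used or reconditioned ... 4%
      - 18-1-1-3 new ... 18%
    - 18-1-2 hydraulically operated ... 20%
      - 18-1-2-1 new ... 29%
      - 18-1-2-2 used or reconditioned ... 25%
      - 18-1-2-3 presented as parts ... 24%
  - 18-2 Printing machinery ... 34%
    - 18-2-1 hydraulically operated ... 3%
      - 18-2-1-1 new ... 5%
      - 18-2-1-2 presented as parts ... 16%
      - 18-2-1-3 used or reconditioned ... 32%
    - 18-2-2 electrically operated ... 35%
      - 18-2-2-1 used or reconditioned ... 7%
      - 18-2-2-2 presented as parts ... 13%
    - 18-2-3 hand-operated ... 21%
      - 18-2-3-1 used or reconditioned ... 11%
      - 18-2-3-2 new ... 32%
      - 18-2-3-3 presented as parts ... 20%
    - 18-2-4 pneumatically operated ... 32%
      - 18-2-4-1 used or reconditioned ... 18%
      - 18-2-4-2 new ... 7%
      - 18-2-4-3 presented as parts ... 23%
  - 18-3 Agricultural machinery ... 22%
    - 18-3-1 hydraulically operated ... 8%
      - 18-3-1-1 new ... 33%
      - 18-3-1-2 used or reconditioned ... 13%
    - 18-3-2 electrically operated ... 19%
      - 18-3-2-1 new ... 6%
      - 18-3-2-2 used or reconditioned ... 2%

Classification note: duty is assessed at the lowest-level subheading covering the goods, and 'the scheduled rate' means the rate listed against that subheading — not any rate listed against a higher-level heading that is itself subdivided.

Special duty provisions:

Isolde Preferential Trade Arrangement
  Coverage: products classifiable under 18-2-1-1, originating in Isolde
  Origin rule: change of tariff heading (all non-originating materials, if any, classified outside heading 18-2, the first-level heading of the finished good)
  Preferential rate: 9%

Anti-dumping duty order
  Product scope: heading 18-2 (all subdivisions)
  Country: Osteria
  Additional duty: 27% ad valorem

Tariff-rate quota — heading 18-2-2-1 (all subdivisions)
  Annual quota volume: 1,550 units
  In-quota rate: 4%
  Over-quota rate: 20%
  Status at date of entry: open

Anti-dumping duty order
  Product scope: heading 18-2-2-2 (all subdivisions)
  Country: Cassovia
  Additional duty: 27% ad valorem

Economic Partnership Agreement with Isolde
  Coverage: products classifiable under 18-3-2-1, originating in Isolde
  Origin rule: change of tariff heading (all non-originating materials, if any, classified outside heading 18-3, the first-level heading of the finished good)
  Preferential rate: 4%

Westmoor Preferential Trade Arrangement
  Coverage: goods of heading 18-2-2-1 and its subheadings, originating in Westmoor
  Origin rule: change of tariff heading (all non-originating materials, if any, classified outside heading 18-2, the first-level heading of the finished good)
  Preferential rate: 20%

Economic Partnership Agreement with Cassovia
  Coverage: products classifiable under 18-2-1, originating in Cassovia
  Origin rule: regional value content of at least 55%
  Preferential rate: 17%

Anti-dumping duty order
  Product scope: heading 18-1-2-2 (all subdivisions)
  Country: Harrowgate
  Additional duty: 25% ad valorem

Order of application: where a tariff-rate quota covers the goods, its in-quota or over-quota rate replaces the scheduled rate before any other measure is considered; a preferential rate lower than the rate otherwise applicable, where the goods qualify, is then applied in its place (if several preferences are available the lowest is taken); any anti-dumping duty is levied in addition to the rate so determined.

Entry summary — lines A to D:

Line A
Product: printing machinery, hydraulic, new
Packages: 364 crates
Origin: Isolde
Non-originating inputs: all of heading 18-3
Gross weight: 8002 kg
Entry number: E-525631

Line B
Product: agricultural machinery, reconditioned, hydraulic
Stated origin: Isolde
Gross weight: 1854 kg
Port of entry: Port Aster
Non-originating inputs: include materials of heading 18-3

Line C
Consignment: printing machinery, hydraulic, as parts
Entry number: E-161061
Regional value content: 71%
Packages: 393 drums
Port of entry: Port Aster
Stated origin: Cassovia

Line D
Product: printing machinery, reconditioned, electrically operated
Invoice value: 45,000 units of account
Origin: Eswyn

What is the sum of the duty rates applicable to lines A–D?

Line A: printing → 18-2; hydraulic → 18-2-1; new → 18-2-1-1. Scheduled 5%. Isolde agreement on 18-2-1-1: CTH met → 9% available; Isolde agreement on 18-3-2-1: 18-2-1-1 not covered; preference 9% not lower than 5% → no reduction. → 5%.
Line B: agricultural → 18-3; hydraulic → 18-3-1; reconditioned → 18-3-1-2. Scheduled 13%. Isolde agreement on 18-2-1-1: 18-3-1-2 not covered; Isolde agreement on 18-3-2-1: 18-3-1-2 not covered. → 13%.
Line C: printing → 18-2; hydraulic → 18-2-1; as parts → 18-2-1-2. Scheduled 16%. Cassovia agreement on 18-2-1: RVC ≥ 55% → 17% available; preference 17% not lower than 16% → no reduction. → 16%.
Line D: printing → 18-2; electrically operated → 18-2-2; reconditioned → 18-2-2-1. Scheduled 7%. quota on 18-2-2-1 open → in-quota 4%. → 4%.
Sum: 5% + 13% + 16% + 4% = 38%.

38%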